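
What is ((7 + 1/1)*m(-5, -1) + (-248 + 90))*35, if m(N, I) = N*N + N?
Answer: 70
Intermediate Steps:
m(N, I) = N + N² (m(N, I) = N² + N = N + N²)
((7 + 1/1)*m(-5, -1) + (-248 + 90))*35 = ((7 + 1/1)*(-5*(1 - 5)) + (-248 + 90))*35 = ((7 + 1)*(-5*(-4)) - 158)*35 = (8*20 - 158)*35 = (160 - 158)*35 = 2*35 = 70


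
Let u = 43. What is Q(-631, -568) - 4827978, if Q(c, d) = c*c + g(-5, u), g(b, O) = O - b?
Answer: -4429769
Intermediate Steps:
Q(c, d) = 48 + c² (Q(c, d) = c*c + (43 - 1*(-5)) = c² + (43 + 5) = c² + 48 = 48 + c²)
Q(-631, -568) - 4827978 = (48 + (-631)²) - 4827978 = (48 + 398161) - 4827978 = 398209 - 4827978 = -4429769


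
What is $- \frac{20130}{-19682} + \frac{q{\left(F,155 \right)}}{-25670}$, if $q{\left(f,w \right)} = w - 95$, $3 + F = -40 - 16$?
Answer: $\frac{25777809}{25261847} \approx 1.0204$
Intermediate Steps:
$F = -59$ ($F = -3 - 56 = -59$)
$q{\left(f,w \right)} = -95 + w$
$- \frac{20130}{-19682} + \frac{q{\left(F,155 \right)}}{-25670} = - \frac{20130}{-19682} + \frac{-95 + 155}{-25670} = \left(-20130\right) \left(- \frac{1}{19682}\right) + 60 \left(- \frac{1}{25670}\right) = \frac{10065}{9841} - \frac{6}{2567} = \frac{25777809}{25261847}$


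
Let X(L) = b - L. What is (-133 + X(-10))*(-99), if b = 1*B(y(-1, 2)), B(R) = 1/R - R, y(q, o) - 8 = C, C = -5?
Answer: 12441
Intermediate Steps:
y(q, o) = 3 (y(q, o) = 8 - 5 = 3)
b = -8/3 (b = 1*(1/3 - 1*3) = 1*(⅓ - 3) = 1*(-8/3) = -8/3 ≈ -2.6667)
X(L) = -8/3 - L
(-133 + X(-10))*(-99) = (-133 + (-8/3 - 1*(-10)))*(-99) = (-133 + (-8/3 + 10))*(-99) = (-133 + 22/3)*(-99) = -377/3*(-99) = 12441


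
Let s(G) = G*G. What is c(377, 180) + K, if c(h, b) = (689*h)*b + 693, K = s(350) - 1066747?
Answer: 45811986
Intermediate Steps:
s(G) = G²
K = -944247 (K = 350² - 1066747 = 122500 - 1066747 = -944247)
c(h, b) = 693 + 689*b*h (c(h, b) = 689*b*h + 693 = 693 + 689*b*h)
c(377, 180) + K = (693 + 689*180*377) - 944247 = (693 + 46755540) - 944247 = 46756233 - 944247 = 45811986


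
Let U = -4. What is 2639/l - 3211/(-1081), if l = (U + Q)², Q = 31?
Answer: 5193578/788049 ≈ 6.5904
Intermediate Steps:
l = 729 (l = (-4 + 31)² = 27² = 729)
2639/l - 3211/(-1081) = 2639/729 - 3211/(-1081) = 2639*(1/729) - 3211*(-1/1081) = 2639/729 + 3211/1081 = 5193578/788049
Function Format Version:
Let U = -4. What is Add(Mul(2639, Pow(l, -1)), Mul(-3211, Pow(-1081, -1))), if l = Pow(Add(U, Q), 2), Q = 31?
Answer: Rational(5193578, 788049) ≈ 6.5904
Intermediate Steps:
l = 729 (l = Pow(Add(-4, 31), 2) = Pow(27, 2) = 729)
Add(Mul(2639, Pow(l, -1)), Mul(-3211, Pow(-1081, -1))) = Add(Mul(2639, Pow(729, -1)), Mul(-3211, Pow(-1081, -1))) = Add(Mul(2639, Rational(1, 729)), Mul(-3211, Rational(-1, 1081))) = Add(Rational(2639, 729), Rational(3211, 1081)) = Rational(5193578, 788049)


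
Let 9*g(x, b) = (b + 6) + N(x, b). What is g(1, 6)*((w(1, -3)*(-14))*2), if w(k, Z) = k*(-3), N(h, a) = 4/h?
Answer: 448/3 ≈ 149.33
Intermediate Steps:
w(k, Z) = -3*k
g(x, b) = 2/3 + b/9 + 4/(9*x) (g(x, b) = ((b + 6) + 4/x)/9 = ((6 + b) + 4/x)/9 = (6 + b + 4/x)/9 = 2/3 + b/9 + 4/(9*x))
g(1, 6)*((w(1, -3)*(-14))*2) = ((1/9)*(4 + 1*(6 + 6))/1)*((-3*1*(-14))*2) = ((1/9)*1*(4 + 1*12))*(-3*(-14)*2) = ((1/9)*1*(4 + 12))*(42*2) = ((1/9)*1*16)*84 = (16/9)*84 = 448/3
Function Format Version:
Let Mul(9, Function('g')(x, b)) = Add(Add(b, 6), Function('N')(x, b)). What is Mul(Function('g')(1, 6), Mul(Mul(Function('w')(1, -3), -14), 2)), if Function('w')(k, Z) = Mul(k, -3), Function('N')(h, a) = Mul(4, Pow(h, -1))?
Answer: Rational(448, 3) ≈ 149.33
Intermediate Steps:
Function('w')(k, Z) = Mul(-3, k)
Function('g')(x, b) = Add(Rational(2, 3), Mul(Rational(1, 9), b), Mul(Rational(4, 9), Pow(x, -1))) (Function('g')(x, b) = Mul(Rational(1, 9), Add(Add(b, 6), Mul(4, Pow(x, -1)))) = Mul(Rational(1, 9), Add(Add(6, b), Mul(4, Pow(x, -1)))) = Mul(Rational(1, 9), Add(6, b, Mul(4, Pow(x, -1)))) = Add(Rational(2, 3), Mul(Rational(1, 9), b), Mul(Rational(4, 9), Pow(x, -1))))
Mul(Function('g')(1, 6), Mul(Mul(Function('w')(1, -3), -14), 2)) = Mul(Mul(Rational(1, 9), Pow(1, -1), Add(4, Mul(1, Add(6, 6)))), Mul(Mul(Mul(-3, 1), -14), 2)) = Mul(Mul(Rational(1, 9), 1, Add(4, Mul(1, 12))), Mul(Mul(-3, -14), 2)) = Mul(Mul(Rational(1, 9), 1, Add(4, 12)), Mul(42, 2)) = Mul(Mul(Rational(1, 9), 1, 16), 84) = Mul(Rational(16, 9), 84) = Rational(448, 3)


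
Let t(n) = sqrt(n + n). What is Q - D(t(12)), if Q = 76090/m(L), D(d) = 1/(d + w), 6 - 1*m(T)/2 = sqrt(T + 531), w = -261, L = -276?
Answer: (9929751 - sqrt(255) - 76090*sqrt(6))/((6 - sqrt(255))*(261 - 2*sqrt(6))) ≈ -3816.4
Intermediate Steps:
m(T) = 12 - 2*sqrt(531 + T) (m(T) = 12 - 2*sqrt(T + 531) = 12 - 2*sqrt(531 + T))
t(n) = sqrt(2)*sqrt(n) (t(n) = sqrt(2*n) = sqrt(2)*sqrt(n))
D(d) = 1/(-261 + d) (D(d) = 1/(d - 261) = 1/(-261 + d))
Q = 76090/(12 - 2*sqrt(255)) (Q = 76090/(12 - 2*sqrt(531 - 276)) = 76090/(12 - 2*sqrt(255)) ≈ -3816.4)
Q - D(t(12)) = (-76090/73 - 38045*sqrt(255)/219) - 1/(-261 + sqrt(2)*sqrt(12)) = (-76090/73 - 38045*sqrt(255)/219) - 1/(-261 + sqrt(2)*(2*sqrt(3))) = (-76090/73 - 38045*sqrt(255)/219) - 1/(-261 + 2*sqrt(6)) = -76090/73 - 1/(-261 + 2*sqrt(6)) - 38045*sqrt(255)/219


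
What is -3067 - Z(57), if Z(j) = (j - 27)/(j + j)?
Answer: -58278/19 ≈ -3067.3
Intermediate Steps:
Z(j) = (-27 + j)/(2*j) (Z(j) = (-27 + j)/((2*j)) = (-27 + j)*(1/(2*j)) = (-27 + j)/(2*j))
-3067 - Z(57) = -3067 - (-27 + 57)/(2*57) = -3067 - 30/(2*57) = -3067 - 1*5/19 = -3067 - 5/19 = -58278/19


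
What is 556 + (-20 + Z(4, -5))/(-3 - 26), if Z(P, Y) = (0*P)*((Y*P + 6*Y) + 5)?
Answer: 16144/29 ≈ 556.69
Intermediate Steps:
Z(P, Y) = 0 (Z(P, Y) = 0*((P*Y + 6*Y) + 5) = 0*((6*Y + P*Y) + 5) = 0*(5 + 6*Y + P*Y) = 0)
556 + (-20 + Z(4, -5))/(-3 - 26) = 556 + (-20 + 0)/(-3 - 26) = 556 - 20/(-29) = 556 - 1/29*(-20) = 556 + 20/29 = 16144/29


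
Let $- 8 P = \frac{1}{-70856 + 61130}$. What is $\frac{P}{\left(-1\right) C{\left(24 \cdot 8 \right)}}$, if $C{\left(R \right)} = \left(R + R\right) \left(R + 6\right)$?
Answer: $- \frac{1}{5915897856} \approx -1.6904 \cdot 10^{-10}$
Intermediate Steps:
$C{\left(R \right)} = 2 R \left(6 + R\right)$
$P = \frac{1}{77808}$ ($P = - \frac{1}{8 \left(-70856 + 61130\right)} = - \frac{1}{8 \left(-9726\right)} = \left(- \frac{1}{8}\right) \left(- \frac{1}{9726}\right) = \frac{1}{77808} \approx 1.2852 \cdot 10^{-5}$)
$\frac{P}{\left(-1\right) C{\left(24 \cdot 8 \right)}} = \frac{1}{77808 \left(- 2 \cdot 24 \cdot 8 \left(6 + 24 \cdot 8\right)\right)} = \frac{1}{77808 \left(- 2 \cdot 192 \left(6 + 192\right)\right)} = \frac{1}{77808 \left(- 2 \cdot 192 \cdot 198\right)} = \frac{1}{77808 \left(\left(-1\right) 76032\right)} = \frac{1}{77808 \left(-76032\right)} = \frac{1}{77808} \left(- \frac{1}{76032}\right) = - \frac{1}{5915897856}$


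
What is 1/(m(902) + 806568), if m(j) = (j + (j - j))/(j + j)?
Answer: 2/1613137 ≈ 1.2398e-6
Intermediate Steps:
m(j) = ½ (m(j) = (j + 0)/((2*j)) = j*(1/(2*j)) = ½)
1/(m(902) + 806568) = 1/(½ + 806568) = 1/(1613137/2) = 2/1613137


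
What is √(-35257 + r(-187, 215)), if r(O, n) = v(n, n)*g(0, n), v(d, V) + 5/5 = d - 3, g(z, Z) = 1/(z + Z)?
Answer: 2*I*√407427365/215 ≈ 187.77*I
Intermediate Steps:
g(z, Z) = 1/(Z + z)
v(d, V) = -4 + d (v(d, V) = -1 + (d - 3) = -1 + (-3 + d) = -4 + d)
r(O, n) = (-4 + n)/n (r(O, n) = (-4 + n)/(n + 0) = (-4 + n)/n)
√(-35257 + r(-187, 215)) = √(-35257 + (-4 + 215)/215) = √(-35257 + (1/215)*211) = √(-35257 + 211/215) = √(-7580044/215) = 2*I*√407427365/215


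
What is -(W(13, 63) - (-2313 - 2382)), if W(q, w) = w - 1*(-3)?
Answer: -4761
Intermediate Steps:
W(q, w) = 3 + w (W(q, w) = w + 3 = 3 + w)
-(W(13, 63) - (-2313 - 2382)) = -((3 + 63) - (-2313 - 2382)) = -(66 - 1*(-4695)) = -(66 + 4695) = -1*4761 = -4761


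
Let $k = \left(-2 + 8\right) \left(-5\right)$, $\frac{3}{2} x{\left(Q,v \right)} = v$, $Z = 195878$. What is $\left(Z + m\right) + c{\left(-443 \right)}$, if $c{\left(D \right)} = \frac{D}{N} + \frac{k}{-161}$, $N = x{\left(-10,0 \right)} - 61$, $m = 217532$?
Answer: $\frac{4060172763}{9821} \approx 4.1342 \cdot 10^{5}$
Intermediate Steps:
$x{\left(Q,v \right)} = \frac{2 v}{3}$
$N = -61$ ($N = \frac{2}{3} \cdot 0 - 61 = 0 - 61 = -61$)
$k = -30$ ($k = 6 \left(-5\right) = -30$)
$c{\left(D \right)} = \frac{30}{161} - \frac{D}{61}$ ($c{\left(D \right)} = \frac{D}{-61} - \frac{30}{-161} = D \left(- \frac{1}{61}\right) - - \frac{30}{161} = - \frac{D}{61} + \frac{30}{161} = \frac{30}{161} - \frac{D}{61}$)
$\left(Z + m\right) + c{\left(-443 \right)} = \left(195878 + 217532\right) + \left(\frac{30}{161} - - \frac{443}{61}\right) = 413410 + \left(\frac{30}{161} + \frac{443}{61}\right) = 413410 + \frac{73153}{9821} = \frac{4060172763}{9821}$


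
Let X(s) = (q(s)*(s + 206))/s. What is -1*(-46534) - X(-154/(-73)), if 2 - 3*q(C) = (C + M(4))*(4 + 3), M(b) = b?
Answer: 269102846/5621 ≈ 47875.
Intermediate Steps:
q(C) = -26/3 - 7*C/3 (q(C) = ⅔ - (C + 4)*(4 + 3)/3 = ⅔ - (4 + C)*7/3 = ⅔ - (28 + 7*C)/3 = ⅔ + (-28/3 - 7*C/3) = -26/3 - 7*C/3)
X(s) = (206 + s)*(-26/3 - 7*s/3)/s (X(s) = ((-26/3 - 7*s/3)*(s + 206))/s = ((-26/3 - 7*s/3)*(206 + s))/s = ((206 + s)*(-26/3 - 7*s/3))/s = (206 + s)*(-26/3 - 7*s/3)/s)
-1*(-46534) - X(-154/(-73)) = -1*(-46534) - (-1)*(26 + 7*(-154/(-73)))*(206 - 154/(-73))/(3*((-154/(-73)))) = 46534 - (-1)*(26 + 7*(-154*(-1/73)))*(206 - 154*(-1/73))/(3*((-154*(-1/73)))) = 46534 - (-1)*(26 + 7*(154/73))*(206 + 154/73)/(3*154/73) = 46534 - (-1)*73*(26 + 1078/73)*15192/(3*154*73) = 46534 - (-1)*73*2976*15192/(3*154*73*73) = 46534 - 1*(-7535232/5621) = 46534 + 7535232/5621 = 269102846/5621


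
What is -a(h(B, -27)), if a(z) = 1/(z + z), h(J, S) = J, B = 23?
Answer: -1/46 ≈ -0.021739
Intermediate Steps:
a(z) = 1/(2*z)
-a(h(B, -27)) = -1/(2*23) = -1*1/46 = -1/46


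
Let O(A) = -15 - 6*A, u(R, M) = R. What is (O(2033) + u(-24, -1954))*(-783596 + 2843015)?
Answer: -25201110303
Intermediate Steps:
(O(2033) + u(-24, -1954))*(-783596 + 2843015) = ((-15 - 6*2033) - 24)*(-783596 + 2843015) = ((-15 - 12198) - 24)*2059419 = (-12213 - 24)*2059419 = -12237*2059419 = -25201110303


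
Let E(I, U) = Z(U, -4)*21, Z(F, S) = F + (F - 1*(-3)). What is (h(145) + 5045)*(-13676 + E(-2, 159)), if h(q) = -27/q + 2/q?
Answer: -1014590500/29 ≈ -3.4986e+7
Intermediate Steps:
Z(F, S) = 3 + 2*F (Z(F, S) = F + (F + 3) = F + (3 + F) = 3 + 2*F)
E(I, U) = 63 + 42*U (E(I, U) = (3 + 2*U)*21 = 63 + 42*U)
h(q) = -25/q
(h(145) + 5045)*(-13676 + E(-2, 159)) = (-25/145 + 5045)*(-13676 + (63 + 42*159)) = (-25*1/145 + 5045)*(-13676 + (63 + 6678)) = (-5/29 + 5045)*(-13676 + 6741) = (146300/29)*(-6935) = -1014590500/29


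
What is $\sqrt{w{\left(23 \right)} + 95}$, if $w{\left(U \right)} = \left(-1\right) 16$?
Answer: $\sqrt{79} \approx 8.8882$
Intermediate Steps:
$w{\left(U \right)} = -16$
$\sqrt{w{\left(23 \right)} + 95} = \sqrt{-16 + 95} = \sqrt{79}$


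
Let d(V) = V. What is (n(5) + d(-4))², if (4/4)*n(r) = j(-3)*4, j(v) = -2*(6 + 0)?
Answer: 2704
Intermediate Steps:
j(v) = -12 (j(v) = -2*6 = -12)
n(r) = -48 (n(r) = -12*4 = -48)
(n(5) + d(-4))² = (-48 - 4)² = (-52)² = 2704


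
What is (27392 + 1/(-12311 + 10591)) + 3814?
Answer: 53674319/1720 ≈ 31206.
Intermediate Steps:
(27392 + 1/(-12311 + 10591)) + 3814 = (27392 + 1/(-1720)) + 3814 = (27392 - 1/1720) + 3814 = 47114239/1720 + 3814 = 53674319/1720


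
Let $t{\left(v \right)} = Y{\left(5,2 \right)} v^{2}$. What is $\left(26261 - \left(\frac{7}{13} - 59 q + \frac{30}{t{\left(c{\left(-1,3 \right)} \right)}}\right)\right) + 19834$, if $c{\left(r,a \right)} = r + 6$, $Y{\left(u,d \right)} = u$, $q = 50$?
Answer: $\frac{15939372}{325} \approx 49044.0$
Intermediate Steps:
$c{\left(r,a \right)} = 6 + r$
$t{\left(v \right)} = 5 v^{2}$
$\left(26261 - \left(\frac{7}{13} - 59 q + \frac{30}{t{\left(c{\left(-1,3 \right)} \right)}}\right)\right) + 19834 = \left(26261 + \left(\left(- \frac{14}{26} - \frac{30}{5 \left(6 - 1\right)^{2}}\right) + 59 \cdot 50\right)\right) + 19834 = \left(26261 + \left(\left(\left(-14\right) \frac{1}{26} - \frac{30}{5 \cdot 5^{2}}\right) + 2950\right)\right) + 19834 = \left(26261 + \left(\left(- \frac{7}{13} - \frac{30}{5 \cdot 25}\right) + 2950\right)\right) + 19834 = \left(26261 + \left(\left(- \frac{7}{13} - \frac{30}{125}\right) + 2950\right)\right) + 19834 = \left(26261 + \left(\left(- \frac{7}{13} - \frac{6}{25}\right) + 2950\right)\right) + 19834 = \left(26261 + \left(- \frac{253}{325} + 2950\right)\right) + 19834 = \left(26261 + \frac{958497}{325}\right) + 19834 = \frac{9493322}{325} + 19834 = \frac{15939372}{325}$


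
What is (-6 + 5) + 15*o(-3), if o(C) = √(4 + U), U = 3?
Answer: -1 + 15*√7 ≈ 38.686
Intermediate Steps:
o(C) = √7 (o(C) = √(4 + 3) = √7)
(-6 + 5) + 15*o(-3) = (-6 + 5) + 15*√7 = -1 + 15*√7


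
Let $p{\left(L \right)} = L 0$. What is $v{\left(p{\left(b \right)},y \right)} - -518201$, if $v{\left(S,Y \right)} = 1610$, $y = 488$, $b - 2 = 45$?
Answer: $519811$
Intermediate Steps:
$b = 47$ ($b = 2 + 45 = 47$)
$p{\left(L \right)} = 0$
$v{\left(p{\left(b \right)},y \right)} - -518201 = 1610 - -518201 = 1610 + 518201 = 519811$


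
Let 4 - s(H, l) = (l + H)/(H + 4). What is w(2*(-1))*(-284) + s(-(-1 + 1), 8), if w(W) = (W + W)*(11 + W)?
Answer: 10226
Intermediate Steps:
s(H, l) = 4 - (H + l)/(4 + H) (s(H, l) = 4 - (l + H)/(H + 4) = 4 - (H + l)/(4 + H))
w(W) = 2*W*(11 + W) (w(W) = (2*W)*(11 + W) = 2*W*(11 + W))
w(2*(-1))*(-284) + s(-(-1 + 1), 8) = (2*(2*(-1))*(11 + 2*(-1)))*(-284) + (16 - 1*8 + 3*(-(-1 + 1)))/(4 - (-1 + 1)) = (2*(-2)*(11 - 2))*(-284) + (16 - 8 + 3*(-1*0))/(4 - 1*0) = (2*(-2)*9)*(-284) + (16 - 8 + 3*0)/(4 + 0) = -36*(-284) + (16 - 8 + 0)/4 = 10224 + (¼)*8 = 10224 + 2 = 10226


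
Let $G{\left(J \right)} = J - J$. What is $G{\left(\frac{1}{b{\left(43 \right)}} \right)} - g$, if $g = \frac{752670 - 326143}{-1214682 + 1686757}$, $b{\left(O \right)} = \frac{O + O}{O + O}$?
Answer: $- \frac{426527}{472075} \approx -0.90351$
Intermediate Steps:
$b{\left(O \right)} = 1$ ($b{\left(O \right)} = \frac{2 O}{2 O} = 2 O \frac{1}{2 O} = 1$)
$G{\left(J \right)} = 0$
$g = \frac{426527}{472075} \approx 0.90351$
$G{\left(\frac{1}{b{\left(43 \right)}} \right)} - g = 0 - \frac{426527}{472075} = - \frac{426527}{472075}$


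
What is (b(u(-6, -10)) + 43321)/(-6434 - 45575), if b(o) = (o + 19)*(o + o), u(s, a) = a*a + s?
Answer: -64565/52009 ≈ -1.2414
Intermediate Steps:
u(s, a) = s + a² (u(s, a) = a² + s = s + a²)
b(o) = 2*o*(19 + o) (b(o) = (19 + o)*(2*o) = 2*o*(19 + o))
(b(u(-6, -10)) + 43321)/(-6434 - 45575) = (2*(-6 + (-10)²)*(19 + (-6 + (-10)²)) + 43321)/(-6434 - 45575) = (2*(-6 + 100)*(19 + (-6 + 100)) + 43321)/(-52009) = (2*94*(19 + 94) + 43321)*(-1/52009) = (2*94*113 + 43321)*(-1/52009) = (21244 + 43321)*(-1/52009) = 64565*(-1/52009) = -64565/52009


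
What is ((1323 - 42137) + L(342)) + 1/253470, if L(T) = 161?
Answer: -10304315909/253470 ≈ -40653.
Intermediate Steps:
((1323 - 42137) + L(342)) + 1/253470 = ((1323 - 42137) + 161) + 1/253470 = (-40814 + 161) + 1/253470 = -40653 + 1/253470 = -10304315909/253470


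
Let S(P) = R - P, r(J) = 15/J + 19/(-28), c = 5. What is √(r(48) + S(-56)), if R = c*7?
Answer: √71057/28 ≈ 9.5202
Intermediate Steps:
R = 35 (R = 5*7 = 35)
r(J) = -19/28 + 15/J (r(J) = 15/J + 19*(-1/28) = 15/J - 19/28 = -19/28 + 15/J)
S(P) = 35 - P
√(r(48) + S(-56)) = √((-19/28 + 15/48) + (35 - 1*(-56))) = √((-19/28 + 15*(1/48)) + (35 + 56)) = √((-19/28 + 5/16) + 91) = √(-41/112 + 91) = √(10151/112) = √71057/28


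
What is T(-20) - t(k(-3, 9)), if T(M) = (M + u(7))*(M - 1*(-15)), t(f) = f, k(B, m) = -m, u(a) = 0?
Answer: 109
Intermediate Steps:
T(M) = M*(15 + M) (T(M) = (M + 0)*(M - 1*(-15)) = M*(M + 15) = M*(15 + M))
T(-20) - t(k(-3, 9)) = -20*(15 - 20) - (-1)*9 = -20*(-5) - 1*(-9) = 100 + 9 = 109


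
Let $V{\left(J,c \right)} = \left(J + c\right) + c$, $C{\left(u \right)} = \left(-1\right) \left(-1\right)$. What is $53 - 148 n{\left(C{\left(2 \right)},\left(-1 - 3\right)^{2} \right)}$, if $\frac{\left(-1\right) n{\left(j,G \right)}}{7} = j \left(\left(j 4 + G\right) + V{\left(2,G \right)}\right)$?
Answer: $55997$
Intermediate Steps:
$C{\left(u \right)} = 1$
$V{\left(J,c \right)} = J + 2 c$
$n{\left(j,G \right)} = - 7 j \left(2 + 3 G + 4 j\right)$ ($n{\left(j,G \right)} = - 7 j \left(\left(j 4 + G\right) + \left(2 + 2 G\right)\right) = - 7 j \left(\left(4 j + G\right) + \left(2 + 2 G\right)\right) = - 7 j \left(\left(G + 4 j\right) + \left(2 + 2 G\right)\right) = - 7 j \left(2 + 3 G + 4 j\right)$)
$53 - 148 n{\left(C{\left(2 \right)},\left(-1 - 3\right)^{2} \right)} = 53 - 148 \left(\left(-7\right) 1 \left(2 + 3 \left(-1 - 3\right)^{2} + 4 \cdot 1\right)\right) = 53 - 148 \left(\left(-7\right) 1 \left(2 + 3 \left(-4\right)^{2} + 4\right)\right) = 53 - 148 \left(\left(-7\right) 1 \left(2 + 3 \cdot 16 + 4\right)\right) = 53 - 148 \left(\left(-7\right) 1 \left(2 + 48 + 4\right)\right) = 53 - 148 \left(\left(-7\right) 1 \cdot 54\right) = 53 - -55944 = 53 + 55944 = 55997$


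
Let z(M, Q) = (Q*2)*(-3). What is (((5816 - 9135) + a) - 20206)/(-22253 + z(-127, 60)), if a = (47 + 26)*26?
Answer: 21627/22613 ≈ 0.95640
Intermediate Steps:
z(M, Q) = -6*Q (z(M, Q) = (2*Q)*(-3) = -6*Q)
a = 1898 (a = 73*26 = 1898)
(((5816 - 9135) + a) - 20206)/(-22253 + z(-127, 60)) = (((5816 - 9135) + 1898) - 20206)/(-22253 - 6*60) = ((-3319 + 1898) - 20206)/(-22253 - 360) = (-1421 - 20206)/(-22613) = -21627*(-1/22613) = 21627/22613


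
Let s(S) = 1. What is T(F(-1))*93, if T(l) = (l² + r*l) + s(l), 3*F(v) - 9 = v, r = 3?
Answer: 4495/3 ≈ 1498.3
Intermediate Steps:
F(v) = 3 + v/3
T(l) = 1 + l² + 3*l (T(l) = (l² + 3*l) + 1 = 1 + l² + 3*l)
T(F(-1))*93 = (1 + (3 + (⅓)*(-1))² + 3*(3 + (⅓)*(-1)))*93 = (1 + (3 - ⅓)² + 3*(3 - ⅓))*93 = (1 + (8/3)² + 3*(8/3))*93 = (1 + 64/9 + 8)*93 = (145/9)*93 = 4495/3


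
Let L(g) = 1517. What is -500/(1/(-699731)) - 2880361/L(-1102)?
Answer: 530743083139/1517 ≈ 3.4986e+8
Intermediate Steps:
-500/(1/(-699731)) - 2880361/L(-1102) = -500/(1/(-699731)) - 2880361/1517 = -500/(-1/699731) - 2880361*1/1517 = -500*(-699731) - 2880361/1517 = 349865500 - 2880361/1517 = 530743083139/1517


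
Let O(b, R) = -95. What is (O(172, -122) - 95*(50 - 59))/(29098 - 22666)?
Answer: 95/804 ≈ 0.11816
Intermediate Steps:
(O(172, -122) - 95*(50 - 59))/(29098 - 22666) = (-95 - 95*(50 - 59))/(29098 - 22666) = (-95 - 95*(-9))/6432 = (-95 + 855)*(1/6432) = 760*(1/6432) = 95/804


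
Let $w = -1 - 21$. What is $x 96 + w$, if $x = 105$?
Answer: $10058$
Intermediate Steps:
$w = -22$ ($w = -1 - 21 = -22$)
$x 96 + w = 105 \cdot 96 - 22 = 10080 - 22 = 10058$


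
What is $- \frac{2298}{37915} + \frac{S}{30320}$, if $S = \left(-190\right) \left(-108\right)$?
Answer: $\frac{17708511}{28739570} \approx 0.61617$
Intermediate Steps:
$S = 20520$
$- \frac{2298}{37915} + \frac{S}{30320} = - \frac{2298}{37915} + \frac{20520}{30320} = \left(-2298\right) \frac{1}{37915} + 20520 \cdot \frac{1}{30320} = - \frac{2298}{37915} + \frac{513}{758} = \frac{17708511}{28739570}$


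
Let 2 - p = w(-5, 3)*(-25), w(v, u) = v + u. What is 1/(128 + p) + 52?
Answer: 4161/80 ≈ 52.013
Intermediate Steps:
w(v, u) = u + v
p = -48 (p = 2 - (3 - 5)*(-25) = 2 - (-2)*(-25) = 2 - 1*50 = 2 - 50 = -48)
1/(128 + p) + 52 = 1/(128 - 48) + 52 = 1/80 + 52 = 4161/80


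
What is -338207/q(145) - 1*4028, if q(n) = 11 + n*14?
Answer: -8559355/2041 ≈ -4193.7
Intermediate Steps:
q(n) = 11 + 14*n
-338207/q(145) - 1*4028 = -338207/(11 + 14*145) - 1*4028 = -338207/(11 + 2030) - 4028 = -338207/2041 - 4028 = -8559355/2041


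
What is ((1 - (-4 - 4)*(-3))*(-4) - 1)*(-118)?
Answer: -10738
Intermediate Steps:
((1 - (-4 - 4)*(-3))*(-4) - 1)*(-118) = ((1 - (-8)*(-3))*(-4) - 1)*(-118) = ((1 - 1*24)*(-4) - 1)*(-118) = ((1 - 24)*(-4) - 1)*(-118) = (-23*(-4) - 1)*(-118) = (92 - 1)*(-118) = 91*(-118) = -10738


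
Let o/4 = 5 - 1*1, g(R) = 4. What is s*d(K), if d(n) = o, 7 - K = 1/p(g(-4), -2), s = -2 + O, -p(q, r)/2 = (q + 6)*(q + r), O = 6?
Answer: 64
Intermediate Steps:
p(q, r) = -2*(6 + q)*(q + r) (p(q, r) = -2*(q + 6)*(q + r) = -2*(6 + q)*(q + r))
o = 16 (o = 4*(5 - 1*1) = 4*(5 - 1) = 4*4 = 16)
s = 4 (s = -2 + 6 = 4)
K = 281/40 (K = 7 - 1/(-12*4 - 12*(-2) - 2*4² - 2*4*(-2)) = 7 - 1/(-48 + 24 - 2*16 + 16) = 7 - 1/(-48 + 24 - 32 + 16) = 7 - 1/(-40) = 7 - 1*(-1/40) = 7 + 1/40 = 281/40 ≈ 7.0250)
d(n) = 16
s*d(K) = 4*16 = 64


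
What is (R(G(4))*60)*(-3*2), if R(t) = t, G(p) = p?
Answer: -1440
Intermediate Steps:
(R(G(4))*60)*(-3*2) = (4*60)*(-3*2) = 240*(-6) = -1440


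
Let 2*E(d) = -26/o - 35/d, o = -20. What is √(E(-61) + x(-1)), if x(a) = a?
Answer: I*√23485/610 ≈ 0.25123*I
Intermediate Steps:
E(d) = 13/20 - 35/(2*d) (E(d) = (-26/(-20) - 35/d)/2 = (-26*(-1/20) - 35/d)/2 = (13/10 - 35/d)/2 = 13/20 - 35/(2*d))
√(E(-61) + x(-1)) = √((1/20)*(-350 + 13*(-61))/(-61) - 1) = √((1/20)*(-1/61)*(-350 - 793) - 1) = √((1/20)*(-1/61)*(-1143) - 1) = √(1143/1220 - 1) = √(-77/1220) = I*√23485/610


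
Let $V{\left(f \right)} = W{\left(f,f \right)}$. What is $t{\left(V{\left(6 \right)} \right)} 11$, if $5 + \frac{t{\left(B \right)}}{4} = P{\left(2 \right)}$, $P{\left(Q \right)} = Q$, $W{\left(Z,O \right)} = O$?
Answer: $-132$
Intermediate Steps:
$V{\left(f \right)} = f$
$t{\left(B \right)} = -12$ ($t{\left(B \right)} = -20 + 4 \cdot 2 = -20 + 8 = -12$)
$t{\left(V{\left(6 \right)} \right)} 11 = \left(-12\right) 11 = -132$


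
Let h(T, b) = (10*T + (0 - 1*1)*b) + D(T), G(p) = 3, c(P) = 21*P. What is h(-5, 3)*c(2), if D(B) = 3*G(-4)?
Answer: -1848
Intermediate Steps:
D(B) = 9 (D(B) = 3*3 = 9)
h(T, b) = 9 - b + 10*T (h(T, b) = (10*T + (0 - 1*1)*b) + 9 = (10*T + (0 - 1)*b) + 9 = (10*T - b) + 9 = (-b + 10*T) + 9 = 9 - b + 10*T)
h(-5, 3)*c(2) = (9 - 1*3 + 10*(-5))*(21*2) = (9 - 3 - 50)*42 = -44*42 = -1848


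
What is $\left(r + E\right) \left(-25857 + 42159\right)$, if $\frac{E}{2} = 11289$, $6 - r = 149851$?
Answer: $-2074706634$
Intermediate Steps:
$r = -149845$ ($r = 6 - 149851 = -149845$)
$E = 22578$ ($E = 2 \cdot 11289 = 22578$)
$\left(r + E\right) \left(-25857 + 42159\right) = \left(-149845 + 22578\right) \left(-25857 + 42159\right) = \left(-127267\right) 16302 = -2074706634$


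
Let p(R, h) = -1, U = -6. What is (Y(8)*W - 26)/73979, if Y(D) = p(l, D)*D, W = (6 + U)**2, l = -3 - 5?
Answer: -26/73979 ≈ -0.00035145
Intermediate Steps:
l = -8
W = 0 (W = (6 - 6)**2 = 0**2 = 0)
Y(D) = -D
(Y(8)*W - 26)/73979 = (-1*8*0 - 26)/73979 = (-8*0 - 26)*(1/73979) = (0 - 26)*(1/73979) = -26*1/73979 = -26/73979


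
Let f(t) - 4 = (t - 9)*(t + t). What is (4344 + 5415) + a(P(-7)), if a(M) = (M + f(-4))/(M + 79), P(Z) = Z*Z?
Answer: 1249309/128 ≈ 9760.2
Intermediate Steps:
P(Z) = Z**2
f(t) = 4 + 2*t*(-9 + t) (f(t) = 4 + (t - 9)*(t + t) = 4 + (-9 + t)*(2*t) = 4 + 2*t*(-9 + t))
a(M) = (108 + M)/(79 + M) (a(M) = (M + (4 - 18*(-4) + 2*(-4)**2))/(M + 79) = (M + (4 + 72 + 2*16))/(79 + M) = (M + (4 + 72 + 32))/(79 + M) = (M + 108)/(79 + M) = (108 + M)/(79 + M))
(4344 + 5415) + a(P(-7)) = (4344 + 5415) + (108 + (-7)**2)/(79 + (-7)**2) = 9759 + (108 + 49)/(79 + 49) = 9759 + 157/128 = 1249309/128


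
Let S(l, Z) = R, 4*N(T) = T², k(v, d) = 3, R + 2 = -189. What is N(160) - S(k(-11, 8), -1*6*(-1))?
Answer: 6591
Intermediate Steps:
R = -191 (R = -2 - 189 = -191)
N(T) = T²/4
S(l, Z) = -191
N(160) - S(k(-11, 8), -1*6*(-1)) = (¼)*160² - 1*(-191) = (¼)*25600 + 191 = 6400 + 191 = 6591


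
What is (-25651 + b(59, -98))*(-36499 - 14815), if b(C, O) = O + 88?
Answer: 1316768554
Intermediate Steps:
b(C, O) = 88 + O
(-25651 + b(59, -98))*(-36499 - 14815) = (-25651 + (88 - 98))*(-36499 - 14815) = (-25651 - 10)*(-51314) = -25661*(-51314) = 1316768554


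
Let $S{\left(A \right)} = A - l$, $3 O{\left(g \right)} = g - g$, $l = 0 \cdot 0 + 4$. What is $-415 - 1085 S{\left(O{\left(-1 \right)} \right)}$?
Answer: $3925$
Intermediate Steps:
$l = 4$ ($l = 0 + 4 = 4$)
$O{\left(g \right)} = 0$ ($O{\left(g \right)} = \frac{g - g}{3} = \frac{1}{3} \cdot 0 = 0$)
$S{\left(A \right)} = -4 + A$ ($S{\left(A \right)} = A - 4 = -4 + A$)
$-415 - 1085 S{\left(O{\left(-1 \right)} \right)} = -415 - 1085 \left(-4 + 0\right) = -415 - -4340 = -415 + 4340 = 3925$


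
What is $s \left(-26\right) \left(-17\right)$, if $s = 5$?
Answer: $2210$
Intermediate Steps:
$s \left(-26\right) \left(-17\right) = 5 \left(-26\right) \left(-17\right) = \left(-130\right) \left(-17\right) = 2210$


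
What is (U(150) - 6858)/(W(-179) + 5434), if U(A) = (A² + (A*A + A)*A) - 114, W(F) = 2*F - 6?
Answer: 568838/845 ≈ 673.18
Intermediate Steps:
W(F) = -6 + 2*F
U(A) = -114 + A² + A*(A + A²) (U(A) = (A² + (A² + A)*A) - 114 = (A² + (A + A²)*A) - 114 = (A² + A*(A + A²)) - 114 = -114 + A² + A*(A + A²))
(U(150) - 6858)/(W(-179) + 5434) = ((-114 + 150³ + 2*150²) - 6858)/((-6 + 2*(-179)) + 5434) = ((-114 + 3375000 + 2*22500) - 6858)/((-6 - 358) + 5434) = ((-114 + 3375000 + 45000) - 6858)/(-364 + 5434) = (3419886 - 6858)/5070 = 3413028*(1/5070) = 568838/845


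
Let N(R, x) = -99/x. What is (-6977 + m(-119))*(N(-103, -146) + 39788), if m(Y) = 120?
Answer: -39833320979/146 ≈ -2.7283e+8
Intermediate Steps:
(-6977 + m(-119))*(N(-103, -146) + 39788) = (-6977 + 120)*(-99/(-146) + 39788) = -6857*(-99*(-1/146) + 39788) = -6857*(99/146 + 39788) = -6857*5809147/146 = -39833320979/146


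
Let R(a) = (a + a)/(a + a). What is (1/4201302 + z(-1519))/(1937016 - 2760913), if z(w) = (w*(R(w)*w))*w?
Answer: 14725065063329417/3461440113894 ≈ 4254.0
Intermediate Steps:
R(a) = 1 (R(a) = (2*a)/((2*a)) = (2*a)*(1/(2*a)) = 1)
z(w) = w³ (z(w) = (w*(1*w))*w = (w*w)*w = w²*w = w³)
(1/4201302 + z(-1519))/(1937016 - 2760913) = (1/4201302 + (-1519)³)/(1937016 - 2760913) = (1/4201302 - 3504881359)/(-823897) = -14725065063329417/4201302*(-1/823897) = 14725065063329417/3461440113894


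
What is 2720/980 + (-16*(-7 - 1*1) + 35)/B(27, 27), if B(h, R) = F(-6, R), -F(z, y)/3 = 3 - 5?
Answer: 8803/294 ≈ 29.942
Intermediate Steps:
F(z, y) = 6 (F(z, y) = -3*(3 - 5) = -3*(-2) = 6)
B(h, R) = 6
2720/980 + (-16*(-7 - 1*1) + 35)/B(27, 27) = 2720/980 + (-16*(-7 - 1*1) + 35)/6 = 2720*(1/980) + (-16*(-7 - 1) + 35)*(1/6) = 136/49 + (-16*(-8) + 35)*(1/6) = 136/49 + (128 + 35)*(1/6) = 136/49 + 163*(1/6) = 136/49 + 163/6 = 8803/294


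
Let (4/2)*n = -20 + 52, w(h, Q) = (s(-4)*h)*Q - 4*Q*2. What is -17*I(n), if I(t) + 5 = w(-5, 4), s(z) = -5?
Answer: -1071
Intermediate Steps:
w(h, Q) = -8*Q - 5*Q*h (w(h, Q) = (-5*h)*Q - 4*Q*2 = -5*Q*h - 8*Q = -8*Q - 5*Q*h)
n = 16 (n = (-20 + 52)/2 = (1/2)*32 = 16)
I(t) = 63 (I(t) = -5 + 4*(-8 - 5*(-5)) = -5 + 4*(-8 + 25) = -5 + 4*17 = -5 + 68 = 63)
-17*I(n) = -17*63 = -1071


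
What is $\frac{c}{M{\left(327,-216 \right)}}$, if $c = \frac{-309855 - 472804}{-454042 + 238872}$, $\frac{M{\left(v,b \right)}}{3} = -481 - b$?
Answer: $- \frac{782659}{171060150} \approx -0.0045753$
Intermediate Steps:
$M{\left(v,b \right)} = -1443 - 3 b$ ($M{\left(v,b \right)} = 3 \left(-481 - b\right) = -1443 - 3 b$)
$c = \frac{782659}{215170}$ ($c = - \frac{782659}{-215170} = \left(-782659\right) \left(- \frac{1}{215170}\right) = \frac{782659}{215170} \approx 3.6374$)
$\frac{c}{M{\left(327,-216 \right)}} = \frac{782659}{215170 \left(-1443 - -648\right)} = \frac{782659}{215170 \left(-1443 + 648\right)} = \frac{782659}{215170 \left(-795\right)} = \frac{782659}{215170} \left(- \frac{1}{795}\right) = - \frac{782659}{171060150}$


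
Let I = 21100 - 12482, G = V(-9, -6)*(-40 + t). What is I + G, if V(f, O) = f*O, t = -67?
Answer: 2840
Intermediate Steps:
V(f, O) = O*f
G = -5778 (G = (-6*(-9))*(-40 - 67) = 54*(-107) = -5778)
I = 8618
I + G = 8618 - 5778 = 2840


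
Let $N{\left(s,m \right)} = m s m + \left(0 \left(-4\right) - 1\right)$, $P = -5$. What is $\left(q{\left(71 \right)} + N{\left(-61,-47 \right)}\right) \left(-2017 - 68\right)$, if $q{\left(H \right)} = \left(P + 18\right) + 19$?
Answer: $280887030$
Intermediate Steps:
$N{\left(s,m \right)} = -1 + s m^{2}$ ($N{\left(s,m \right)} = s m^{2} + \left(0 - 1\right) = s m^{2} - 1 = -1 + s m^{2}$)
$q{\left(H \right)} = 32$ ($q{\left(H \right)} = \left(-5 + 18\right) + 19 = 13 + 19 = 32$)
$\left(q{\left(71 \right)} + N{\left(-61,-47 \right)}\right) \left(-2017 - 68\right) = \left(32 - \left(1 + 61 \left(-47\right)^{2}\right)\right) \left(-2017 - 68\right) = \left(32 - 134750\right) \left(-2085\right) = \left(-134718\right) \left(-2085\right) = 280887030$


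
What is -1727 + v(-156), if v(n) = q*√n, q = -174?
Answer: -1727 - 348*I*√39 ≈ -1727.0 - 2173.3*I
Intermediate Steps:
v(n) = -174*√n
-1727 + v(-156) = -1727 - 348*I*√39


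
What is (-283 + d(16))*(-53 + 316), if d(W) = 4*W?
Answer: -57597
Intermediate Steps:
(-283 + d(16))*(-53 + 316) = (-283 + 4*16)*(-53 + 316) = (-283 + 64)*263 = -219*263 = -57597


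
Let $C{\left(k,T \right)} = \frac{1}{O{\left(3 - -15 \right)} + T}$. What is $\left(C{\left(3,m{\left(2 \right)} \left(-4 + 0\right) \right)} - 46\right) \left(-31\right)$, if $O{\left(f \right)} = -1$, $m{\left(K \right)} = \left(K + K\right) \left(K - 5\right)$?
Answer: $\frac{66991}{47} \approx 1425.3$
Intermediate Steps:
$m{\left(K \right)} = 2 K \left(-5 + K\right)$
$C{\left(k,T \right)} = \frac{1}{-1 + T}$
$\left(C{\left(3,m{\left(2 \right)} \left(-4 + 0\right) \right)} - 46\right) \left(-31\right) = \left(\frac{1}{-1 + 2 \cdot 2 \left(-5 + 2\right) \left(-4 + 0\right)} - 46\right) \left(-31\right) = \left(\frac{1}{-1 + 2 \cdot 2 \left(-3\right) \left(-4\right)} - 46\right) \left(-31\right) = \left(\frac{1}{-1 - -48} - 46\right) \left(-31\right) = \left(\frac{1}{-1 + 48} - 46\right) \left(-31\right) = \left(\frac{1}{47} - 46\right) \left(-31\right) = \left(- \frac{2161}{47}\right) \left(-31\right) = \frac{66991}{47}$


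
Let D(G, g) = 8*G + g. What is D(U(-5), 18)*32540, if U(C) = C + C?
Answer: -2017480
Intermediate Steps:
U(C) = 2*C
D(G, g) = g + 8*G
D(U(-5), 18)*32540 = (18 + 8*(2*(-5)))*32540 = (18 + 8*(-10))*32540 = (18 - 80)*32540 = -62*32540 = -2017480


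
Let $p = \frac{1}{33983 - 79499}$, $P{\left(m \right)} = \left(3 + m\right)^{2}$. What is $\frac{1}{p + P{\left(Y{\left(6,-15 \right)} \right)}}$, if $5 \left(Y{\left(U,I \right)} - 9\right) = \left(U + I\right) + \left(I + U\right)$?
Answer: $\frac{1137900}{80290199} \approx 0.014172$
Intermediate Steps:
$Y{\left(U,I \right)} = 9 + \frac{2 I}{5} + \frac{2 U}{5}$ ($Y{\left(U,I \right)} = 9 + \frac{\left(U + I\right) + \left(I + U\right)}{5} = 9 + \frac{\left(I + U\right) + \left(I + U\right)}{5} = 9 + \frac{2 I + 2 U}{5} = 9 + \left(\frac{2 I}{5} + \frac{2 U}{5}\right) = 9 + \frac{2 I}{5} + \frac{2 U}{5}$)
$p = - \frac{1}{45516}$ ($p = \frac{1}{-45516} = - \frac{1}{45516} \approx -2.197 \cdot 10^{-5}$)
$\frac{1}{p + P{\left(Y{\left(6,-15 \right)} \right)}} = \frac{1}{- \frac{1}{45516} + \left(3 + \left(9 + \frac{2}{5} \left(-15\right) + \frac{2}{5} \cdot 6\right)\right)^{2}} = \frac{1}{- \frac{1}{45516} + \left(3 + \left(9 - 6 + \frac{12}{5}\right)\right)^{2}} = \frac{1}{- \frac{1}{45516} + \left(3 + \frac{27}{5}\right)^{2}} = \frac{1}{- \frac{1}{45516} + \left(\frac{42}{5}\right)^{2}} = \frac{1}{- \frac{1}{45516} + \frac{1764}{25}} = \frac{1}{\frac{80290199}{1137900}} = \frac{1137900}{80290199}$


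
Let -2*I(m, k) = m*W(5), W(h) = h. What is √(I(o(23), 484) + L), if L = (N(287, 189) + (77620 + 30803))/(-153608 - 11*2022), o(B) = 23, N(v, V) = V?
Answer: I*√71887388558/35170 ≈ 7.6235*I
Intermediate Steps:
I(m, k) = -5*m/2 (I(m, k) = -m*5/2 = -5*m/2)
L = -54306/87925 (L = (189 + (77620 + 30803))/(-153608 - 11*2022) = (189 + 108423)/(-153608 - 22242) = 108612/(-175850) = 108612*(-1/175850) = -54306/87925 ≈ -0.61764)
√(I(o(23), 484) + L) = √(-5/2*23 - 54306/87925) = √(-115/2 - 54306/87925) = √(-10219987/175850) = I*√71887388558/35170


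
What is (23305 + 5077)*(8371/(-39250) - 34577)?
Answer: -19259395417611/19625 ≈ -9.8137e+8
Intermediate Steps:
(23305 + 5077)*(8371/(-39250) - 34577) = 28382*(8371*(-1/39250) - 34577) = 28382*(-8371/39250 - 34577) = 28382*(-1357155621/39250) = -19259395417611/19625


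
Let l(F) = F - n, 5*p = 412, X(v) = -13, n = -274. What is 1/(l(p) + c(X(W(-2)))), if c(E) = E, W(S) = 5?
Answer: 5/1717 ≈ 0.0029121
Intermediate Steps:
p = 412/5 (p = (⅕)*412 = 412/5 ≈ 82.400)
l(F) = 274 + F (l(F) = F - 1*(-274) = F + 274 = 274 + F)
1/(l(p) + c(X(W(-2)))) = 1/((274 + 412/5) - 13) = 1/(1782/5 - 13) = 1/(1717/5) = 5/1717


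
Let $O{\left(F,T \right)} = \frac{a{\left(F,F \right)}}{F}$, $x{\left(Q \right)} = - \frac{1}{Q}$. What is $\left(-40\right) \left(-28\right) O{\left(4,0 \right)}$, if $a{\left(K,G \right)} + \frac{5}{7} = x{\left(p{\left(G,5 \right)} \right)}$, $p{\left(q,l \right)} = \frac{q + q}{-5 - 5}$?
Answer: $150$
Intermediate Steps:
$p{\left(q,l \right)} = - \frac{q}{5}$ ($p{\left(q,l \right)} = \frac{2 q}{-10} = 2 q \left(- \frac{1}{10}\right) = - \frac{q}{5}$)
$a{\left(K,G \right)} = - \frac{5}{7} + \frac{5}{G}$ ($a{\left(K,G \right)} = - \frac{5}{7} - \frac{1}{\left(- \frac{1}{5}\right) G} = - \frac{5}{7} - - \frac{5}{G} = - \frac{5}{7} + \frac{5}{G}$)
$O{\left(F,T \right)} = \frac{- \frac{5}{7} + \frac{5}{F}}{F}$
$\left(-40\right) \left(-28\right) O{\left(4,0 \right)} = \left(-40\right) \left(-28\right) \frac{5 \left(7 - 4\right)}{7 \cdot 16} = 1120 \cdot \frac{5}{7} \cdot \frac{1}{16} \left(7 - 4\right) = 1120 \cdot \frac{5}{7} \cdot \frac{1}{16} \cdot 3 = 1120 \cdot \frac{15}{112} = 150$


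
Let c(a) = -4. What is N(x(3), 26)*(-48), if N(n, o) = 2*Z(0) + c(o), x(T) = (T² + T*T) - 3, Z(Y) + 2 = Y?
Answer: 384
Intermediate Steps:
Z(Y) = -2 + Y
x(T) = -3 + 2*T² (x(T) = (T² + T²) - 3 = 2*T² - 3 = -3 + 2*T²)
N(n, o) = -8 (N(n, o) = 2*(-2 + 0) - 4 = 2*(-2) - 4 = -4 - 4 = -8)
N(x(3), 26)*(-48) = -8*(-48) = 384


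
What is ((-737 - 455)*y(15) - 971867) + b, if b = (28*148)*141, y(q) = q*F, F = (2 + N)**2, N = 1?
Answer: -548483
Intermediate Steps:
F = 9 (F = (2 + 1)**2 = 3**2 = 9)
y(q) = 9*q (y(q) = q*9 = 9*q)
b = 584304 (b = 4144*141 = 584304)
((-737 - 455)*y(15) - 971867) + b = ((-737 - 455)*(9*15) - 971867) + 584304 = (-1192*135 - 971867) + 584304 = (-160920 - 971867) + 584304 = -1132787 + 584304 = -548483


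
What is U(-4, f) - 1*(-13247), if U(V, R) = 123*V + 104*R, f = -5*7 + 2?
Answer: 9323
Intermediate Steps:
f = -33 (f = -35 + 2 = -33)
U(V, R) = 104*R + 123*V
U(-4, f) - 1*(-13247) = (104*(-33) + 123*(-4)) - 1*(-13247) = (-3432 - 492) + 13247 = -3924 + 13247 = 9323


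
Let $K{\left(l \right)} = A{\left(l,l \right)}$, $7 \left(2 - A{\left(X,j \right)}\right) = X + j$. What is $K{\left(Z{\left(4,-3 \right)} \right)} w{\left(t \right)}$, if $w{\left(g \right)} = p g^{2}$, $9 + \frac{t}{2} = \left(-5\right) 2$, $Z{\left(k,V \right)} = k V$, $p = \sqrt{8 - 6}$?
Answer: $\frac{54872 \sqrt{2}}{7} \approx 11086.0$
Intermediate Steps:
$p = \sqrt{2} \approx 1.4142$
$Z{\left(k,V \right)} = V k$
$A{\left(X,j \right)} = 2 - \frac{X}{7} - \frac{j}{7}$ ($A{\left(X,j \right)} = 2 - \frac{X + j}{7} = 2 - \left(\frac{X}{7} + \frac{j}{7}\right) = 2 - \frac{X}{7} - \frac{j}{7}$)
$K{\left(l \right)} = 2 - \frac{2 l}{7}$ ($K{\left(l \right)} = 2 - \frac{l}{7} - \frac{l}{7} = 2 - \frac{2 l}{7}$)
$t = -38$ ($t = -18 + 2 \left(\left(-5\right) 2\right) = -18 + 2 \left(-10\right) = -18 - 20 = -38$)
$w{\left(g \right)} = \sqrt{2} g^{2}$
$K{\left(Z{\left(4,-3 \right)} \right)} w{\left(t \right)} = \left(2 - \frac{2 \left(\left(-3\right) 4\right)}{7}\right) \sqrt{2} \left(-38\right)^{2} = \left(2 - - \frac{24}{7}\right) \sqrt{2} \cdot 1444 = \left(2 + \frac{24}{7}\right) 1444 \sqrt{2} = \frac{38 \cdot 1444 \sqrt{2}}{7} = \frac{54872 \sqrt{2}}{7}$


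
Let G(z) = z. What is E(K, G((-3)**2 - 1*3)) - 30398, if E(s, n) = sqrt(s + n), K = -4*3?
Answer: -30398 + I*sqrt(6) ≈ -30398.0 + 2.4495*I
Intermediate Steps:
K = -12
E(s, n) = sqrt(n + s)
E(K, G((-3)**2 - 1*3)) - 30398 = sqrt(((-3)**2 - 1*3) - 12) - 30398 = sqrt((9 - 3) - 12) - 30398 = sqrt(6 - 12) - 30398 = sqrt(-6) - 30398 = I*sqrt(6) - 30398 = -30398 + I*sqrt(6)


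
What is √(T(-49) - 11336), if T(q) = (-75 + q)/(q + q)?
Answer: I*√555402/7 ≈ 106.46*I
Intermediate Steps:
T(q) = (-75 + q)/(2*q) (T(q) = (-75 + q)/((2*q)) = (-75 + q)*(1/(2*q)) = (-75 + q)/(2*q))
√(T(-49) - 11336) = √((½)*(-75 - 49)/(-49) - 11336) = √((½)*(-1/49)*(-124) - 11336) = √(62/49 - 11336) = √(-555402/49) = I*√555402/7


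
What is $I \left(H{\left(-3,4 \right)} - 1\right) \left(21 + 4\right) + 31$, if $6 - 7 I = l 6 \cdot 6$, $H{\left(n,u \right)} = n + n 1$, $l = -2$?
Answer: $-1919$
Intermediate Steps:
$H{\left(n,u \right)} = 2 n$ ($H{\left(n,u \right)} = n + n = 2 n$)
$I = \frac{78}{7}$ ($I = \frac{6}{7} - \frac{\left(-2\right) 6 \cdot 6}{7} = \frac{6}{7} - \frac{\left(-12\right) 6}{7} = \frac{6}{7} - - \frac{72}{7} = \frac{6}{7} + \frac{72}{7} = \frac{78}{7} \approx 11.143$)
$I \left(H{\left(-3,4 \right)} - 1\right) \left(21 + 4\right) + 31 = \frac{78 \left(2 \left(-3\right) - 1\right) \left(21 + 4\right)}{7} + 31 = \frac{78 \left(-6 - 1\right) 25}{7} + 31 = \frac{78 \left(\left(-7\right) 25\right)}{7} + 31 = \frac{78}{7} \left(-175\right) + 31 = -1950 + 31 = -1919$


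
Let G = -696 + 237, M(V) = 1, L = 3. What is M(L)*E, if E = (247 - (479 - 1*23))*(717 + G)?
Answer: -53922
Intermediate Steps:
G = -459
E = -53922 (E = (247 - (479 - 1*23))*(717 - 459) = (247 - (479 - 23))*258 = (247 - 1*456)*258 = (247 - 456)*258 = -209*258 = -53922)
M(L)*E = 1*(-53922) = -53922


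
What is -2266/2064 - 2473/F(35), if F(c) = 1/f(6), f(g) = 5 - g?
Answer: 2551003/1032 ≈ 2471.9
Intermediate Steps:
F(c) = -1 (F(c) = 1/(5 - 1*6) = 1/(5 - 6) = 1/(-1) = -1)
-2266/2064 - 2473/F(35) = -2266/2064 - 2473/(-1) = -2266*1/2064 - 2473*(-1) = -1133/1032 + 2473 = 2551003/1032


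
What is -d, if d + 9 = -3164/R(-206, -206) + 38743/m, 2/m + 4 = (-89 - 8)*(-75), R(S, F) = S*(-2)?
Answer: -29015132923/206 ≈ -1.4085e+8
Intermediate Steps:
R(S, F) = -2*S
m = 2/7271 (m = 2/(-4 + (-89 - 8)*(-75)) = 2/(-4 - 97*(-75)) = 2/(-4 + 7275) = 2/7271 ≈ 0.00027507)
d = 29015132923/206 (d = -9 + (-3164/((-2*(-206))) + 38743/(2/7271)) = -9 + (-3164/412 + 38743*(7271/2)) = -9 + (-3164*1/412 + 281700353/2) = -9 + (-791/103 + 281700353/2) = -9 + 29015134777/206 = 29015132923/206 ≈ 1.4085e+8)
-d = -1*29015132923/206 = -29015132923/206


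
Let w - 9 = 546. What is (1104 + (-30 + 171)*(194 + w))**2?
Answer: 11387664369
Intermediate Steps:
w = 555 (w = 9 + 546 = 555)
(1104 + (-30 + 171)*(194 + w))**2 = (1104 + (-30 + 171)*(194 + 555))**2 = (1104 + 141*749)**2 = (1104 + 105609)**2 = 106713**2 = 11387664369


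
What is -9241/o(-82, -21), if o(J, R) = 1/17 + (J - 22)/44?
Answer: 1728067/431 ≈ 4009.4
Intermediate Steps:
o(J, R) = -15/34 + J/44 (o(J, R) = 1*(1/17) + (-22 + J)*(1/44) = 1/17 + (-1/2 + J/44) = -15/34 + J/44)
-9241/o(-82, -21) = -9241/(-15/34 + (1/44)*(-82)) = -9241/(-15/34 - 41/22) = -9241/(-431/187) = -9241*(-187/431) = 1728067/431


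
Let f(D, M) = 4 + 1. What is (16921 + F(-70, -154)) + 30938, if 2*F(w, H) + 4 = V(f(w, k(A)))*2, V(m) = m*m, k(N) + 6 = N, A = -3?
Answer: 47882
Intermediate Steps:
k(N) = -6 + N
f(D, M) = 5
V(m) = m²
F(w, H) = 23 (F(w, H) = -2 + (5²*2)/2 = -2 + (25*2)/2 = -2 + (½)*50 = -2 + 25 = 23)
(16921 + F(-70, -154)) + 30938 = (16921 + 23) + 30938 = 16944 + 30938 = 47882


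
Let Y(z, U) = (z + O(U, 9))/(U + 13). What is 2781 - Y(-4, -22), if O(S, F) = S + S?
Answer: 8327/3 ≈ 2775.7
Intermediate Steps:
O(S, F) = 2*S
Y(z, U) = (z + 2*U)/(13 + U) (Y(z, U) = (z + 2*U)/(U + 13) = (z + 2*U)/(13 + U))
2781 - Y(-4, -22) = 2781 - (-4 + 2*(-22))/(13 - 22) = 2781 - (-4 - 44)/(-9) = 2781 - (-1)*(-48)/9 = 2781 - 1*16/3 = 2781 - 16/3 = 8327/3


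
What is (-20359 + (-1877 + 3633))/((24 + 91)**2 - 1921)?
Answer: -2067/1256 ≈ -1.6457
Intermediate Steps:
(-20359 + (-1877 + 3633))/((24 + 91)**2 - 1921) = (-20359 + 1756)/(115**2 - 1921) = -18603/(13225 - 1921) = -18603/11304 = -18603*1/11304 = -2067/1256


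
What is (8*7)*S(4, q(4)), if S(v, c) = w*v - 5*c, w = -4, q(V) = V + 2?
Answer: -2576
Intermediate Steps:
q(V) = 2 + V
S(v, c) = -5*c - 4*v (S(v, c) = -4*v - 5*c = -5*c - 4*v)
(8*7)*S(4, q(4)) = (8*7)*(-5*(2 + 4) - 4*4) = 56*(-5*6 - 16) = 56*(-30 - 16) = 56*(-46) = -2576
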